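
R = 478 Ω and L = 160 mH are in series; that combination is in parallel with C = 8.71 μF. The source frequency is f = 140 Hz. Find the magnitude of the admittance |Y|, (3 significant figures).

ω = 2πf = 879.6 rad/s
X_L = ωL = 141 Ω
X_C = 1/(ωC) = 131 Ω
Branch 1 (R+jX_L): Z₁ = 478 + j141 Ω, |Z₁| = 498 Ω
Branch 2 (−jX_C): Z₂ = −j131 Ω
Parallel: Z = Z₁Z₂/(Z₁+Z₂), |Z| = 136 Ω, ∠Z = -74.8°
|Y| = 1/|Z| = 7.35 mS

7.35 mS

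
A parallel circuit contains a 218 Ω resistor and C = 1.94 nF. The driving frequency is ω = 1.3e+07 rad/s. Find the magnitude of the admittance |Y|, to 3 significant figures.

X_C = 1/(ωC) = 39.7 Ω
Parallel: admittances add. Y = 1/R + jωC
Y = (0.00459 + j0.0252) S
|Y| = 0.0256 S → |Z| = 1/|Y| = 39.0 Ω, ∠Z = −∠Y = -79.7°

25.6 mS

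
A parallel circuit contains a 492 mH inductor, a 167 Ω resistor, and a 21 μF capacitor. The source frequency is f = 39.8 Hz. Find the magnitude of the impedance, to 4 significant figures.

150.5 Ω

ω = 2πf = 250.1 rad/s
X_L = ωL = 123.0 Ω
X_C = 1/(ωC) = 190.4 Ω
Parallel: admittances add. Y = 1/R + 1/(jωL) + jωC
Y = (0.005988 − j0.002876) S
|Y| = 0.006643 S → |Z| = 1/|Y| = 150.5 Ω, ∠Z = −∠Y = 25.66°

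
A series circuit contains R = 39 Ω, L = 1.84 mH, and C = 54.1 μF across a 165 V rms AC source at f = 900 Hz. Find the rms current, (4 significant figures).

4.162 A

ω = 2πf = 5655 rad/s
X_L = ωL = 10.40 Ω
X_C = 1/(ωC) = 3.269 Ω
Net reactance X = X_L − X_C = 7.136 Ω
Z = 39.00 + j7.136 Ω
|Z| = √(39.00² + 7.136²) = 39.65 Ω
I = V/|Z| = 165/39.65 = 4.162 A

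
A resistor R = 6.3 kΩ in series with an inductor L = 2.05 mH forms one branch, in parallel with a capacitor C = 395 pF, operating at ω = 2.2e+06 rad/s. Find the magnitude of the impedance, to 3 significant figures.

X_L = ωL = 4510 Ω
X_C = 1/(ωC) = 1150 Ω
Branch 1 (R+jX_L): Z₁ = 6300 + j4510 Ω, |Z₁| = 7750 Ω
Branch 2 (−jX_C): Z₂ = −j1150 Ω
Parallel: Z = Z₁Z₂/(Z₁+Z₂), |Z| = 1250 Ω, ∠Z = -82.5°

1250 Ω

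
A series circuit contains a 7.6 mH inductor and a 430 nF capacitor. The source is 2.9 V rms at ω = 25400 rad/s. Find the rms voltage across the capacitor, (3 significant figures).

2.62 V

X_L = ωL = 193 Ω
X_C = 1/(ωC) = 91.6 Ω
Net reactance X = X_L − X_C = 101 Ω
Z = j101 Ω
|Z| = √(0² + 101²) = 101 Ω
I = V/|Z| = 28.6 mA
V_C = I·|Z_C| = 0.0286 × 91.6 = 2.62 V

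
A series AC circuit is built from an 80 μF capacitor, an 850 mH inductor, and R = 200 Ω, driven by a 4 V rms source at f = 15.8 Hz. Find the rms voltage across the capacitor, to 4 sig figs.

ω = 2πf = 99.27 rad/s
X_L = ωL = 84.38 Ω
X_C = 1/(ωC) = 125.9 Ω
Net reactance X = X_L − X_C = -41.53 Ω
Z = 200.0 − j41.53 Ω
|Z| = √(200.0² + 41.53²) = 204.3 Ω
I = V/|Z| = 19.58 mA
V_C = I·|Z_C| = 0.01958 × 125.9 = 2.466 V

2.466 V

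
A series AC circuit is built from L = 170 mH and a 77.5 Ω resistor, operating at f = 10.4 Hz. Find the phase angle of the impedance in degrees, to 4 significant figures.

8.157°

ω = 2πf = 65.35 rad/s
X_L = ωL = 11.11 Ω
Z = 77.50 + j11.11 Ω
|Z| = √(77.50² + 11.11²) = 78.29 Ω
∠Z = arctan(11.11/77.50) = 8.157°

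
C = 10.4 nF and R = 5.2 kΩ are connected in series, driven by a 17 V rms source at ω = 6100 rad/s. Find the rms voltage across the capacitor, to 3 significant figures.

X_C = 1/(ωC) = 15800 Ω
Z = 5200 − j15800 Ω
|Z| = √(5200² + 15800²) = 16600 Ω
I = V/|Z| = 1.02 mA
V_C = I·|Z_C| = 0.00102 × 15800 = 16.1 V

16.1 V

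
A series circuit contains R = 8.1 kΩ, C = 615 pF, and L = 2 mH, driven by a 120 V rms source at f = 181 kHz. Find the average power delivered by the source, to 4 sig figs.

ω = 2πf = 1.137e+06 rad/s
X_L = ωL = 2275 Ω
X_C = 1/(ωC) = 1430 Ω
Net reactance X = X_L − X_C = 844.7 Ω
Z = 8100 + j844.7 Ω
|Z| = √(8100² + 844.7²) = 8144 Ω
∠Z = arctan(844.7/8100) = 5.954°
I = V/|Z| = 14.73 mA
P = VI cos φ = 120 × 0.01473 × cos(5.954°) = 1.759 W

1.759 W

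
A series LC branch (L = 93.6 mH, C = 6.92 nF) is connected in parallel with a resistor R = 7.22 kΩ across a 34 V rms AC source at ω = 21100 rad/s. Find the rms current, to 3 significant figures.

8.42 mA

X_L = ωL = 1970 Ω
X_C = 1/(ωC) = 6850 Ω
Branch 1: Z₁ = R = 7220 Ω
Branch 2 (series LC): Z₂ = j(X_L − X_C) = −j4870 Ω
Parallel: Z = Z₁Z₂/(Z₁+Z₂), |Z| = 4040 Ω, ∠Z = -56.0°
I = V/|Z| = 34/4040 = 8.42 mA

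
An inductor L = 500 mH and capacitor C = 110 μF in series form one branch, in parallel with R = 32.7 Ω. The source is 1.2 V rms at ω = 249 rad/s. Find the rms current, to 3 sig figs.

39.1 mA

X_L = ωL = 124 Ω
X_C = 1/(ωC) = 36.5 Ω
Branch 1: Z₁ = R = 32.7 Ω
Branch 2 (series LC): Z₂ = j(X_L − X_C) = j88.0 Ω
Parallel: Z = Z₁Z₂/(Z₁+Z₂), |Z| = 30.7 Ω, ∠Z = 20.4°
I = V/|Z| = 1.2/30.7 = 39.1 mA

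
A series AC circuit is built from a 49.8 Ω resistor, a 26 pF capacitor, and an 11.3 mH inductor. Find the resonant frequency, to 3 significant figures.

ω₀ = 1/√(LC) = 1/√(0.0113 × 2.6e-11) = 1.845e+06 rad/s
f₀ = ω₀/(2π) = 294 kHz

294 kHz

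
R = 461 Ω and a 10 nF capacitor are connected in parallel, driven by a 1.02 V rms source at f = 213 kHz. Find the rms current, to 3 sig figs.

ω = 2πf = 1.338e+06 rad/s
X_C = 1/(ωC) = 74.7 Ω
Parallel: admittances add. Y = 1/R + jωC
Y = (0.00217 + j0.0134) S
|Y| = 0.0136 S → |Z| = 1/|Y| = 73.8 Ω, ∠Z = −∠Y = -80.8°
I = V/|Z| = 1.02/73.8 = 13.8 mA

13.8 mA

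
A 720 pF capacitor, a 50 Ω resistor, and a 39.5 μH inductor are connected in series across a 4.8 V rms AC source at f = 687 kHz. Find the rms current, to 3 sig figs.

30.1 mA

ω = 2πf = 4.317e+06 rad/s
X_L = ωL = 171 Ω
X_C = 1/(ωC) = 322 Ω
Net reactance X = X_L − X_C = -151 Ω
Z = 50.0 − j151 Ω
|Z| = √(50.0² + 151²) = 159 Ω
I = V/|Z| = 4.8/159 = 30.1 mA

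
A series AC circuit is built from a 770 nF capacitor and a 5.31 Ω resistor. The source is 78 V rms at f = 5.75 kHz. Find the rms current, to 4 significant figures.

ω = 2πf = 36130 rad/s
X_C = 1/(ωC) = 35.95 Ω
Z = 5.310 − j35.95 Ω
|Z| = √(5.310² + 35.95²) = 36.34 Ω
I = V/|Z| = 78/36.34 = 2.147 A

2.147 A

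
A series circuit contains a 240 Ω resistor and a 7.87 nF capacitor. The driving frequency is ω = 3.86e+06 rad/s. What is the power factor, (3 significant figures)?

0.991

X_C = 1/(ωC) = 32.9 Ω
Z = 240 − j32.9 Ω
|Z| = √(240² + 32.9²) = 242 Ω
∠Z = arctan(-32.9/240) = -7.81°
cos φ = cos(-7.81°) = 0.991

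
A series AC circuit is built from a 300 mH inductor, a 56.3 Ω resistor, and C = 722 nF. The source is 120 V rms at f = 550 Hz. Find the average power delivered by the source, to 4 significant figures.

1.989 W

ω = 2πf = 3456 rad/s
X_L = ωL = 1037 Ω
X_C = 1/(ωC) = 400.8 Ω
Net reactance X = X_L − X_C = 635.9 Ω
Z = 56.30 + j635.9 Ω
|Z| = √(56.30² + 635.9²) = 638.4 Ω
∠Z = arctan(635.9/56.30) = 84.94°
I = V/|Z| = 188.0 mA
P = VI cos φ = 120 × 0.1880 × cos(84.94°) = 1.989 W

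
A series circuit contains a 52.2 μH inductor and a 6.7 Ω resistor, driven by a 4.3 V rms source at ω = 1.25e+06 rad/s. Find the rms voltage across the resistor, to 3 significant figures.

X_L = ωL = 65.2 Ω
Z = 6.70 + j65.2 Ω
|Z| = √(6.70² + 65.2²) = 65.6 Ω
I = V/|Z| = 65.6 mA
V_R = I·|Z_R| = 0.0656 × 6.70 = 0.439 V

0.439 V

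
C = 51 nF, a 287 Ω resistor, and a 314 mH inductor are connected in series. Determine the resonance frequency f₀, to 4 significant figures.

1.258 kHz

ω₀ = 1/√(LC) = 1/√(0.314 × 5.1e-08) = 7902 rad/s
f₀ = ω₀/(2π) = 1.258 kHz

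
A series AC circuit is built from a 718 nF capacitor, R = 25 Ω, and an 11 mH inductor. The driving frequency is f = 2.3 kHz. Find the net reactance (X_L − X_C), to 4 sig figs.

ω = 2πf = 14450 rad/s
X_L = ωL = 159.0 Ω
X_C = 1/(ωC) = 96.38 Ω
X = 159.0 − 96.38 = 62.59 Ω

62.59 Ω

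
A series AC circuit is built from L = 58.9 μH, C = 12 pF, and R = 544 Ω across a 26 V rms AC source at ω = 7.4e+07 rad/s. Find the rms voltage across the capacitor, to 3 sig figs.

8.93 V

X_L = ωL = 4360 Ω
X_C = 1/(ωC) = 1130 Ω
Net reactance X = X_L − X_C = 3230 Ω
Z = 544 + j3230 Ω
|Z| = √(544² + 3230²) = 3280 Ω
I = V/|Z| = 7.93 mA
V_C = I·|Z_C| = 0.00793 × 1130 = 8.93 V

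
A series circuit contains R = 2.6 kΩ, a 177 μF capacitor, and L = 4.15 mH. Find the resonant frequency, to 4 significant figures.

185.7 Hz

ω₀ = 1/√(LC) = 1/√(0.00415 × 0.000177) = 1167 rad/s
f₀ = ω₀/(2π) = 185.7 Hz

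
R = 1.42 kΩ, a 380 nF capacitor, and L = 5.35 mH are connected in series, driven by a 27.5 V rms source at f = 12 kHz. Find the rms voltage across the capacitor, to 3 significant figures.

0.654 V

ω = 2πf = 75400 rad/s
X_L = ωL = 403 Ω
X_C = 1/(ωC) = 34.9 Ω
Net reactance X = X_L − X_C = 368 Ω
Z = 1420 + j368 Ω
|Z| = √(1420² + 368²) = 1470 Ω
I = V/|Z| = 18.7 mA
V_C = I·|Z_C| = 0.0187 × 34.9 = 0.654 V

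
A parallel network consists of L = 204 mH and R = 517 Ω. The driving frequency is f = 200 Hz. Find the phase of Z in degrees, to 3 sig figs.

ω = 2πf = 1257 rad/s
X_L = ωL = 256 Ω
Parallel: admittances add. Y = 1/R + 1/(jωL)
Y = (0.00193 − j0.00390) S
|Y| = 0.00435 S → |Z| = 1/|Y| = 230 Ω, ∠Z = −∠Y = 63.6°

63.6°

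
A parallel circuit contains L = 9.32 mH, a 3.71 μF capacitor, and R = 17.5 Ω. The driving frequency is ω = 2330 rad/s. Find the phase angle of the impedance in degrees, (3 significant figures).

X_L = ωL = 21.7 Ω
X_C = 1/(ωC) = 116 Ω
Parallel: admittances add. Y = 1/R + 1/(jωL) + jωC
Y = (0.0571 − j0.0374) S
|Y| = 0.0683 S → |Z| = 1/|Y| = 14.6 Ω, ∠Z = −∠Y = 33.2°

33.2°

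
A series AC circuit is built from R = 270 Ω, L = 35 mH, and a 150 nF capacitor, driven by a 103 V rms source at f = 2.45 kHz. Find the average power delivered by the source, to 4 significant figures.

34.07 W

ω = 2πf = 15390 rad/s
X_L = ωL = 538.8 Ω
X_C = 1/(ωC) = 433.1 Ω
Net reactance X = X_L − X_C = 105.7 Ω
Z = 270.0 + j105.7 Ω
|Z| = √(270.0² + 105.7²) = 290.0 Ω
∠Z = arctan(105.7/270.0) = 21.38°
I = V/|Z| = 355.2 mA
P = VI cos φ = 103 × 0.3552 × cos(21.38°) = 34.07 W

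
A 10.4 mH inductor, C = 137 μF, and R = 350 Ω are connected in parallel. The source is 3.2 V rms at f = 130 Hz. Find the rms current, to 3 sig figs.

20.7 mA

ω = 2πf = 816.8 rad/s
X_L = ωL = 8.49 Ω
X_C = 1/(ωC) = 8.94 Ω
Parallel: admittances add. Y = 1/R + 1/(jωL) + jωC
Y = (0.00286 − j0.00581) S
|Y| = 0.00648 S → |Z| = 1/|Y| = 154 Ω, ∠Z = −∠Y = 63.8°
I = V/|Z| = 3.2/154 = 20.7 mA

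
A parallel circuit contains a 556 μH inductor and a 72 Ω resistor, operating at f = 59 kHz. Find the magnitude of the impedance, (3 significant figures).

ω = 2πf = 370700 rad/s
X_L = ωL = 206 Ω
Parallel: admittances add. Y = 1/R + 1/(jωL)
Y = (0.0139 − j0.00485) S
|Y| = 0.0147 S → |Z| = 1/|Y| = 68.0 Ω, ∠Z = −∠Y = 19.3°

68.0 Ω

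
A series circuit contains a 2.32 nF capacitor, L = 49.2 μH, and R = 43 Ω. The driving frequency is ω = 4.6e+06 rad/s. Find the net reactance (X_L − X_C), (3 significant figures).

133 Ω

X_L = ωL = 226 Ω
X_C = 1/(ωC) = 93.7 Ω
X = 226 − 93.7 = 133 Ω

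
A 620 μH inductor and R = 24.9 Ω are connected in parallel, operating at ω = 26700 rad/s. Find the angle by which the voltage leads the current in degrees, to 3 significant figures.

X_L = ωL = 16.6 Ω
Parallel: admittances add. Y = 1/R + 1/(jωL)
Y = (0.0402 − j0.0604) S
|Y| = 0.0725 S → |Z| = 1/|Y| = 13.8 Ω, ∠Z = −∠Y = 56.4°

56.4°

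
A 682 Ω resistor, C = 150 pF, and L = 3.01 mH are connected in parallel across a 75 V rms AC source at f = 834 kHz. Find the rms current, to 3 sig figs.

ω = 2πf = 5.24e+06 rad/s
X_L = ωL = 15800 Ω
X_C = 1/(ωC) = 1270 Ω
Parallel: admittances add. Y = 1/R + 1/(jωL) + jωC
Y = (0.00147 + j0.000723) S
|Y| = 0.00163 S → |Z| = 1/|Y| = 612 Ω, ∠Z = −∠Y = -26.2°
I = V/|Z| = 75/612 = 123 mA

123 mA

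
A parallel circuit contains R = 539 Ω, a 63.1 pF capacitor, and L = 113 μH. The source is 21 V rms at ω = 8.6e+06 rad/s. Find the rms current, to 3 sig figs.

X_L = ωL = 972 Ω
X_C = 1/(ωC) = 1840 Ω
Parallel: admittances add. Y = 1/R + 1/(jωL) + jωC
Y = (0.00186 − j0.000486) S
|Y| = 0.00192 S → |Z| = 1/|Y| = 521 Ω, ∠Z = −∠Y = 14.7°
I = V/|Z| = 21/521 = 40.3 mA

40.3 mA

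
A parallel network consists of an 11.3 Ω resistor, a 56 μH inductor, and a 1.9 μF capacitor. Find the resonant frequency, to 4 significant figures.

15.43 kHz

ω₀ = 1/√(LC) = 1/√(5.6e-05 × 1.9e-06) = 96950 rad/s
f₀ = ω₀/(2π) = 15.43 kHz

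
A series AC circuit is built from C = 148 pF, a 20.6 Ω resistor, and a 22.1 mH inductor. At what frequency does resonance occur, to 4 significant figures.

ω₀ = 1/√(LC) = 1/√(0.0221 × 1.48e-10) = 552900 rad/s
f₀ = ω₀/(2π) = 88.00 kHz

88.00 kHz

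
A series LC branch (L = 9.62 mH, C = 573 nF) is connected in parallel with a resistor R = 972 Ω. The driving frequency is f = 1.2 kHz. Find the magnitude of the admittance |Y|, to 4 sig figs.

ω = 2πf = 7540 rad/s
X_L = ωL = 72.53 Ω
X_C = 1/(ωC) = 231.5 Ω
Branch 1: Z₁ = R = 972.0 Ω
Branch 2 (series LC): Z₂ = j(X_L − X_C) = −j158.9 Ω
Parallel: Z = Z₁Z₂/(Z₁+Z₂), |Z| = 156.8 Ω, ∠Z = -80.71°
|Y| = 1/|Z| = 6.376 mS

6.376 mS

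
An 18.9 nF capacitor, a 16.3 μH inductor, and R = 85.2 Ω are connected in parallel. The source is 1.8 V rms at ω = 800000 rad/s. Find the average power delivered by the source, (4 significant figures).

X_L = ωL = 13.04 Ω
X_C = 1/(ωC) = 66.14 Ω
Parallel: admittances add. Y = 1/R + 1/(jωL) + jωC
Y = (0.01174 − j0.06157) S
|Y| = 0.06268 S → |Z| = 1/|Y| = 15.96 Ω, ∠Z = −∠Y = 79.21°
I = V/|Z| = 112.8 mA
P = VI cos φ = 1.8 × 0.1128 × cos(79.21°) = 38.03 mW

38.03 mW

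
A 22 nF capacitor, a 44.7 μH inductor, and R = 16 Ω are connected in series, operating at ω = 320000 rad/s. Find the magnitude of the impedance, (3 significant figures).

129 Ω

X_L = ωL = 14.3 Ω
X_C = 1/(ωC) = 142 Ω
Net reactance X = X_L − X_C = -128 Ω
Z = 16.0 − j128 Ω
|Z| = √(16.0² + 128²) = 129 Ω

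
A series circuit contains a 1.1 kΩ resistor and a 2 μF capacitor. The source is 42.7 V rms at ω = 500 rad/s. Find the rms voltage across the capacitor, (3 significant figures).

28.7 V

X_C = 1/(ωC) = 1000 Ω
Z = 1100 − j1000 Ω
|Z| = √(1100² + 1000²) = 1490 Ω
I = V/|Z| = 28.7 mA
V_C = I·|Z_C| = 0.0287 × 1000 = 28.7 V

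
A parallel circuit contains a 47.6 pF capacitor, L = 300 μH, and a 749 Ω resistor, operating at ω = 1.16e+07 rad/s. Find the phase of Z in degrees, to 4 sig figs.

X_L = ωL = 3480 Ω
X_C = 1/(ωC) = 1811 Ω
Parallel: admittances add. Y = 1/R + 1/(jωL) + jωC
Y = (0.001335 + j0.0002648) S
|Y| = 0.001361 S → |Z| = 1/|Y| = 734.7 Ω, ∠Z = −∠Y = -11.22°

-11.22°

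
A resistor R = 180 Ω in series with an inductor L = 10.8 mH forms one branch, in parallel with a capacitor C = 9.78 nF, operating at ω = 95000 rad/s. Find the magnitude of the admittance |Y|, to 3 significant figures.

X_L = ωL = 1030 Ω
X_C = 1/(ωC) = 1080 Ω
Branch 1 (R+jX_L): Z₁ = 180 + j1030 Ω, |Z₁| = 1040 Ω
Branch 2 (−jX_C): Z₂ = −j1080 Ω
Parallel: Z = Z₁Z₂/(Z₁+Z₂), |Z| = 6000 Ω, ∠Z = 5.67°
|Y| = 1/|Z| = 167 μS

167 μS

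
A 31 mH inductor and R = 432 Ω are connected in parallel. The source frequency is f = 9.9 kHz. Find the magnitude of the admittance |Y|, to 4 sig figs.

ω = 2πf = 62200 rad/s
X_L = ωL = 1928 Ω
Parallel: admittances add. Y = 1/R + 1/(jωL)
Y = (0.002315 − j0.0005186) S
|Y| = 0.002372 S → |Z| = 1/|Y| = 421.6 Ω, ∠Z = −∠Y = 12.63°

2.372 mS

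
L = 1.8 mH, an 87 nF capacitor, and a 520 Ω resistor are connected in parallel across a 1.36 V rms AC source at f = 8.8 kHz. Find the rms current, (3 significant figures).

ω = 2πf = 55290 rad/s
X_L = ωL = 99.5 Ω
X_C = 1/(ωC) = 208 Ω
Parallel: admittances add. Y = 1/R + 1/(jωL) + jωC
Y = (0.00192 − j0.00524) S
|Y| = 0.00558 S → |Z| = 1/|Y| = 179 Ω, ∠Z = −∠Y = 69.8°
I = V/|Z| = 1.36/179 = 7.59 mA

7.59 mA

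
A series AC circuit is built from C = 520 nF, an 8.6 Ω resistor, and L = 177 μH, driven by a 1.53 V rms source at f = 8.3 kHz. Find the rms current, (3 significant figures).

ω = 2πf = 52150 rad/s
X_L = ωL = 9.23 Ω
X_C = 1/(ωC) = 36.9 Ω
Net reactance X = X_L − X_C = -27.6 Ω
Z = 8.60 − j27.6 Ω
|Z| = √(8.60² + 27.6²) = 29.0 Ω
I = V/|Z| = 1.53/29.0 = 52.8 mA

52.8 mA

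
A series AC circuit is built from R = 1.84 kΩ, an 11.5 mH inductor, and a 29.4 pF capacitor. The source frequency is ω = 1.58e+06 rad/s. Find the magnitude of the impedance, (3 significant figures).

X_L = ωL = 18200 Ω
X_C = 1/(ωC) = 21500 Ω
Net reactance X = X_L − X_C = -3360 Ω
Z = 1840 − j3360 Ω
|Z| = √(1840² + 3360²) = 3830 Ω

3830 Ω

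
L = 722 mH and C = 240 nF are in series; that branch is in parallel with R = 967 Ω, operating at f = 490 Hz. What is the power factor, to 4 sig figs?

0.6686

ω = 2πf = 3079 rad/s
X_L = ωL = 2223 Ω
X_C = 1/(ωC) = 1353 Ω
Branch 1: Z₁ = R = 967.0 Ω
Branch 2 (series LC): Z₂ = j(X_L − X_C) = j869.5 Ω
Parallel: Z = Z₁Z₂/(Z₁+Z₂), |Z| = 646.6 Ω, ∠Z = 48.04°
cos φ = cos(48.04°) = 0.6686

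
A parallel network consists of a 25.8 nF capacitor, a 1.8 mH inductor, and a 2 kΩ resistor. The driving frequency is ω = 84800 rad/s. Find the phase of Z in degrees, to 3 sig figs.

83.5°

X_L = ωL = 153 Ω
X_C = 1/(ωC) = 457 Ω
Parallel: admittances add. Y = 1/R + 1/(jωL) + jωC
Y = (0.000500 − j0.00436) S
|Y| = 0.00439 S → |Z| = 1/|Y| = 228 Ω, ∠Z = −∠Y = 83.5°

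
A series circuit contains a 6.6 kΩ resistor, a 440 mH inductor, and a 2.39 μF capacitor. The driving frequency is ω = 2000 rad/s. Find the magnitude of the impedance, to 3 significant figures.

6630 Ω

X_L = ωL = 880 Ω
X_C = 1/(ωC) = 209 Ω
Net reactance X = X_L − X_C = 671 Ω
Z = 6600 + j671 Ω
|Z| = √(6600² + 671²) = 6630 Ω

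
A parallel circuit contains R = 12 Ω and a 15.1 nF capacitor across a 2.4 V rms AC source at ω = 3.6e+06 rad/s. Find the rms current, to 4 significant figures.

X_C = 1/(ωC) = 18.40 Ω
Parallel: admittances add. Y = 1/R + jωC
Y = (0.08333 + j0.05436) S
|Y| = 0.09950 S → |Z| = 1/|Y| = 10.05 Ω, ∠Z = −∠Y = -33.12°
I = V/|Z| = 2.4/10.05 = 238.8 mA

238.8 mA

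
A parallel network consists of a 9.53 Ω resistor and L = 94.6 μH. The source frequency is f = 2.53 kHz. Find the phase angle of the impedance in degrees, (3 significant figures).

ω = 2πf = 15900 rad/s
X_L = ωL = 1.50 Ω
Parallel: admittances add. Y = 1/R + 1/(jωL)
Y = (0.105 − j0.665) S
|Y| = 0.673 S → |Z| = 1/|Y| = 1.49 Ω, ∠Z = −∠Y = 81.0°

81.0°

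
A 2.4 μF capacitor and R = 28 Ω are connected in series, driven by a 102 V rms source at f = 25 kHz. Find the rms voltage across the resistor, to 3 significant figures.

102 V

ω = 2πf = 157100 rad/s
X_C = 1/(ωC) = 2.65 Ω
Z = 28.0 − j2.65 Ω
|Z| = √(28.0² + 2.65²) = 28.1 Ω
I = V/|Z| = 3.63 A
V_R = I·|Z_R| = 3.63 × 28.0 = 102 V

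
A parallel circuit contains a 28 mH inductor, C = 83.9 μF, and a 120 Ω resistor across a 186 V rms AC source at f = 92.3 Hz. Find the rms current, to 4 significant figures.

ω = 2πf = 579.9 rad/s
X_L = ωL = 16.24 Ω
X_C = 1/(ωC) = 20.55 Ω
Parallel: admittances add. Y = 1/R + 1/(jωL) + jωC
Y = (0.008333 − j0.01293) S
|Y| = 0.01538 S → |Z| = 1/|Y| = 65.02 Ω, ∠Z = −∠Y = 57.19°
I = V/|Z| = 186/65.02 = 2.861 A

2.861 A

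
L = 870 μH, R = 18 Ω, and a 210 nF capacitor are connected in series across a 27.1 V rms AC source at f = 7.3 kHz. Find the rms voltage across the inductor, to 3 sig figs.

ω = 2πf = 45870 rad/s
X_L = ωL = 39.9 Ω
X_C = 1/(ωC) = 104 Ω
Net reactance X = X_L − X_C = -63.9 Ω
Z = 18.0 − j63.9 Ω
|Z| = √(18.0² + 63.9²) = 66.4 Ω
I = V/|Z| = 408 mA
V_L = I·|Z_L| = 0.408 × 39.9 = 16.3 V

16.3 V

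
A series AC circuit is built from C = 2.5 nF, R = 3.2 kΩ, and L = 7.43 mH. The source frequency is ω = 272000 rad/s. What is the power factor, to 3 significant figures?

X_L = ωL = 2020 Ω
X_C = 1/(ωC) = 1470 Ω
Net reactance X = X_L − X_C = 550 Ω
Z = 3200 + j550 Ω
|Z| = √(3200² + 550²) = 3250 Ω
∠Z = arctan(550/3200) = 9.76°
cos φ = cos(9.76°) = 0.986

0.986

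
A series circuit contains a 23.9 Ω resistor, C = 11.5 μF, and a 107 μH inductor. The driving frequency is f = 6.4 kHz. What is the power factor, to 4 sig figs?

ω = 2πf = 40210 rad/s
X_L = ωL = 4.303 Ω
X_C = 1/(ωC) = 2.162 Ω
Net reactance X = X_L − X_C = 2.140 Ω
Z = 23.90 + j2.140 Ω
|Z| = √(23.90² + 2.140²) = 24.00 Ω
∠Z = arctan(2.140/23.90) = 5.117°
cos φ = cos(5.117°) = 0.9960

0.9960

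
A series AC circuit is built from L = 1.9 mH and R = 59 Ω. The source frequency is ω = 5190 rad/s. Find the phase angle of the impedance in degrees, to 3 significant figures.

X_L = ωL = 9.86 Ω
Z = 59.0 + j9.86 Ω
|Z| = √(59.0² + 9.86²) = 59.8 Ω
∠Z = arctan(9.86/59.0) = 9.49°

9.49°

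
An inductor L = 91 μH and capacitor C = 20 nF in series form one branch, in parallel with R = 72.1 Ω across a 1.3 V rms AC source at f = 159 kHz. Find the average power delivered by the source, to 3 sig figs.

23.4 mW

ω = 2πf = 999000 rad/s
X_L = ωL = 90.9 Ω
X_C = 1/(ωC) = 50.0 Ω
Branch 1: Z₁ = R = 72.1 Ω
Branch 2 (series LC): Z₂ = j(X_L − X_C) = j40.9 Ω
Parallel: Z = Z₁Z₂/(Z₁+Z₂), |Z| = 35.6 Ω, ∠Z = 60.5°
I = V/|Z| = 36.6 mA
P = VI cos φ = 1.3 × 0.0366 × cos(60.5°) = 23.4 mW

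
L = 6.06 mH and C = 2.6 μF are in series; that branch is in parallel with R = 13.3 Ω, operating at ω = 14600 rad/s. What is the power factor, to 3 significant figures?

0.978

X_L = ωL = 88.5 Ω
X_C = 1/(ωC) = 26.3 Ω
Branch 1: Z₁ = R = 13.3 Ω
Branch 2 (series LC): Z₂ = j(X_L − X_C) = j62.1 Ω
Parallel: Z = Z₁Z₂/(Z₁+Z₂), |Z| = 13.0 Ω, ∠Z = 12.1°
cos φ = cos(12.1°) = 0.978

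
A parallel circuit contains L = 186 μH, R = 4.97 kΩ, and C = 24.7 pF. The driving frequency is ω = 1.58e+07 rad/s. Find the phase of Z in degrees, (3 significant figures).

X_L = ωL = 2940 Ω
X_C = 1/(ωC) = 2560 Ω
Parallel: admittances add. Y = 1/R + 1/(jωL) + jωC
Y = (0.000201 + j5e-05) S
|Y| = 0.000207 S → |Z| = 1/|Y| = 4820 Ω, ∠Z = −∠Y = -14.0°

-14.0°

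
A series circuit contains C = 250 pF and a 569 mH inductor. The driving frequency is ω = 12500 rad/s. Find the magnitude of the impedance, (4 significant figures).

X_L = ωL = 7112 Ω
X_C = 1/(ωC) = 320000 Ω
Net reactance X = X_L − X_C = -312900 Ω
Z = − j312900 Ω
|Z| = √(0² + 312900²) = 312900 Ω

312900 Ω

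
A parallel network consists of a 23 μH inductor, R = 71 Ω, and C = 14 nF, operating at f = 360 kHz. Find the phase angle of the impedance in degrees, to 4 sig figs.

ω = 2πf = 2.262e+06 rad/s
X_L = ωL = 52.02 Ω
X_C = 1/(ωC) = 31.58 Ω
Parallel: admittances add. Y = 1/R + 1/(jωL) + jωC
Y = (0.01408 + j0.01245) S
|Y| = 0.01880 S → |Z| = 1/|Y| = 53.20 Ω, ∠Z = −∠Y = -41.47°

-41.47°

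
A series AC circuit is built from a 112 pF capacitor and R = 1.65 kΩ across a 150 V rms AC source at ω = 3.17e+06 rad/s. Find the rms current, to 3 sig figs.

X_C = 1/(ωC) = 2820 Ω
Z = 1650 − j2820 Ω
|Z| = √(1650² + 2820²) = 3260 Ω
I = V/|Z| = 150/3260 = 46.0 mA

46.0 mA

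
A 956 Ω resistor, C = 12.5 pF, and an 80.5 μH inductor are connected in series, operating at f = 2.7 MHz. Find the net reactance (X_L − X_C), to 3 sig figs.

ω = 2πf = 1.696e+07 rad/s
X_L = ωL = 1370 Ω
X_C = 1/(ωC) = 4720 Ω
X = 1370 − 4720 = -3350 Ω

-3350 Ω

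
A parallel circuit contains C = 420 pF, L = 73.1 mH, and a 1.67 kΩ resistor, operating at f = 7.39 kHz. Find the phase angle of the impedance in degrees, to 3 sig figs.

24.7°

ω = 2πf = 46430 rad/s
X_L = ωL = 3390 Ω
X_C = 1/(ωC) = 51300 Ω
Parallel: admittances add. Y = 1/R + 1/(jωL) + jωC
Y = (0.000599 − j0.000275) S
|Y| = 0.000659 S → |Z| = 1/|Y| = 1520 Ω, ∠Z = −∠Y = 24.7°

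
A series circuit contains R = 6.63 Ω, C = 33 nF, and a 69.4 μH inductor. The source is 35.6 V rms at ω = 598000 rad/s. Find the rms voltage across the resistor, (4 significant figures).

X_L = ωL = 41.50 Ω
X_C = 1/(ωC) = 50.67 Ω
Net reactance X = X_L − X_C = -9.173 Ω
Z = 6.630 − j9.173 Ω
|Z| = √(6.630² + 9.173²) = 11.32 Ω
I = V/|Z| = 3.145 A
V_R = I·|Z_R| = 3.145 × 6.630 = 20.85 V

20.85 V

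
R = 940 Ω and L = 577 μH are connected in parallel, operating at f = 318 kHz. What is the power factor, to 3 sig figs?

0.775

ω = 2πf = 1.998e+06 rad/s
X_L = ωL = 1150 Ω
Parallel: admittances add. Y = 1/R + 1/(jωL)
Y = (0.00106 − j0.000867) S
|Y| = 0.00137 S → |Z| = 1/|Y| = 729 Ω, ∠Z = −∠Y = 39.2°
cos φ = cos(39.2°) = 0.775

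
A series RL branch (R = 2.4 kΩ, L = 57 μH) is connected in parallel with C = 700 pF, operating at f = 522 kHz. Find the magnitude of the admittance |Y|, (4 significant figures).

2.301 mS

ω = 2πf = 3.28e+06 rad/s
X_L = ωL = 186.9 Ω
X_C = 1/(ωC) = 435.6 Ω
Branch 1 (R+jX_L): Z₁ = 2400 + j186.9 Ω, |Z₁| = 2407 Ω
Branch 2 (−jX_C): Z₂ = −j435.6 Ω
Parallel: Z = Z₁Z₂/(Z₁+Z₂), |Z| = 434.6 Ω, ∠Z = -79.63°
|Y| = 1/|Z| = 2.301 mS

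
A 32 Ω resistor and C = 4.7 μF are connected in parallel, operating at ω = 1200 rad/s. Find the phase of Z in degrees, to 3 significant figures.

-10.2°

X_C = 1/(ωC) = 177 Ω
Parallel: admittances add. Y = 1/R + jωC
Y = (0.0312 + j0.00564) S
|Y| = 0.0318 S → |Z| = 1/|Y| = 31.5 Ω, ∠Z = −∠Y = -10.2°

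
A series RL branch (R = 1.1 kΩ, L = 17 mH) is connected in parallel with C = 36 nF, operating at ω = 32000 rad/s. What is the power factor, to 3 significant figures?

X_L = ωL = 544 Ω
X_C = 1/(ωC) = 868 Ω
Branch 1 (R+jX_L): Z₁ = 1100 + j544 Ω, |Z₁| = 1230 Ω
Branch 2 (−jX_C): Z₂ = −j868 Ω
Parallel: Z = Z₁Z₂/(Z₁+Z₂), |Z| = 929 Ω, ∠Z = -47.3°
cos φ = cos(-47.3°) = 0.679

0.679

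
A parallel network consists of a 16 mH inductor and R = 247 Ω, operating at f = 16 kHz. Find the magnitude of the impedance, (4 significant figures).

244.1 Ω

ω = 2πf = 100500 rad/s
X_L = ωL = 1608 Ω
Parallel: admittances add. Y = 1/R + 1/(jωL)
Y = (0.004049 − j0.0006217) S
|Y| = 0.004096 S → |Z| = 1/|Y| = 244.1 Ω, ∠Z = −∠Y = 8.730°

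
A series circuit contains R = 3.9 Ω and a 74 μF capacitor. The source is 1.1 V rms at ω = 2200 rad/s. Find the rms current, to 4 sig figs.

X_C = 1/(ωC) = 6.143 Ω
Z = 3.900 − j6.143 Ω
|Z| = √(3.900² + 6.143²) = 7.276 Ω
I = V/|Z| = 1.1/7.276 = 151.2 mA

151.2 mA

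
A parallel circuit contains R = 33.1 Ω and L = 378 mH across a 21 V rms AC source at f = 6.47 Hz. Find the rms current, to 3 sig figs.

1.51 A

ω = 2πf = 40.65 rad/s
X_L = ωL = 15.4 Ω
Parallel: admittances add. Y = 1/R + 1/(jωL)
Y = (0.0302 − j0.0651) S
|Y| = 0.0717 S → |Z| = 1/|Y| = 13.9 Ω, ∠Z = −∠Y = 65.1°
I = V/|Z| = 21/13.9 = 1.51 A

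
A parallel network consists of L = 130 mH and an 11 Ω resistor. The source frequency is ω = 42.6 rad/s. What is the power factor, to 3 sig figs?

0.450

X_L = ωL = 5.54 Ω
Parallel: admittances add. Y = 1/R + 1/(jωL)
Y = (0.0909 − j0.181) S
|Y| = 0.202 S → |Z| = 1/|Y| = 4.95 Ω, ∠Z = −∠Y = 63.3°
cos φ = cos(63.3°) = 0.450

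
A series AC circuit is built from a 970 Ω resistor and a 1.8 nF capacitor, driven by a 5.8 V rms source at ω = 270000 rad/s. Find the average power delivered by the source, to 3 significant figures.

X_C = 1/(ωC) = 2060 Ω
Z = 970 − j2060 Ω
|Z| = √(970² + 2060²) = 2270 Ω
∠Z = arctan(-2060/970) = -64.8°
I = V/|Z| = 2.55 mA
P = VI cos φ = 5.8 × 0.00255 × cos(-64.8°) = 6.31 mW

6.31 mW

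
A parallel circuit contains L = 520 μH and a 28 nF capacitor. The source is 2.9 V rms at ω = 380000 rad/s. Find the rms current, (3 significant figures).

16.2 mA

X_L = ωL = 198 Ω
X_C = 1/(ωC) = 94.0 Ω
Parallel: admittances add. Y = 1/(jωL) + jωC
Y = (0 + j0.00558) S
|Y| = 0.00558 S → |Z| = 1/|Y| = 179 Ω, ∠Z = −∠Y = -90.0°
I = V/|Z| = 2.9/179 = 16.2 mA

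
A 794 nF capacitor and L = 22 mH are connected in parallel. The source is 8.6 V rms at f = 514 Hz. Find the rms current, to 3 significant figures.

99.0 mA

ω = 2πf = 3230 rad/s
X_L = ωL = 71.1 Ω
X_C = 1/(ωC) = 390 Ω
Parallel: admittances add. Y = 1/(jωL) + jωC
Y = (0 − j0.0115) S
|Y| = 0.0115 S → |Z| = 1/|Y| = 86.9 Ω, ∠Z = −∠Y = 90.0°
I = V/|Z| = 8.6/86.9 = 99.0 mA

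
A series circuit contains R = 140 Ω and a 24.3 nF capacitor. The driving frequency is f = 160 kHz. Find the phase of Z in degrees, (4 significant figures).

-16.30°

ω = 2πf = 1.005e+06 rad/s
X_C = 1/(ωC) = 40.93 Ω
Z = 140.0 − j40.93 Ω
|Z| = √(140.0² + 40.93²) = 145.9 Ω
∠Z = arctan(-40.93/140.0) = -16.30°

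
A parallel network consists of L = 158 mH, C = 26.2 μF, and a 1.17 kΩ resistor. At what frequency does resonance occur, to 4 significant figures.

ω₀ = 1/√(LC) = 1/√(0.158 × 2.62e-05) = 491.5 rad/s
f₀ = ω₀/(2π) = 78.22 Hz

78.22 Hz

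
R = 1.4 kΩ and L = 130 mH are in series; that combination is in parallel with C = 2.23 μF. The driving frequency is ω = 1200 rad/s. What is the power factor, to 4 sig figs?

X_L = ωL = 156.0 Ω
X_C = 1/(ωC) = 373.7 Ω
Branch 1 (R+jX_L): Z₁ = 1400 + j156.0 Ω, |Z₁| = 1409 Ω
Branch 2 (−jX_C): Z₂ = −j373.7 Ω
Parallel: Z = Z₁Z₂/(Z₁+Z₂), |Z| = 371.5 Ω, ∠Z = -74.80°
cos φ = cos(-74.80°) = 0.2621

0.2621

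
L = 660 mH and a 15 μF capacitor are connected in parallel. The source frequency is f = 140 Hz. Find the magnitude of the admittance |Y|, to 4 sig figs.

11.47 mS

ω = 2πf = 879.6 rad/s
X_L = ωL = 580.6 Ω
X_C = 1/(ωC) = 75.79 Ω
Parallel: admittances add. Y = 1/(jωL) + jωC
Y = (0 + j0.01147) S
|Y| = 0.01147 S → |Z| = 1/|Y| = 87.17 Ω, ∠Z = −∠Y = -90.00°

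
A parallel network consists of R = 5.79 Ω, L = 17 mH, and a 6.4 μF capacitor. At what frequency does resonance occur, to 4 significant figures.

482.5 Hz

ω₀ = 1/√(LC) = 1/√(0.017 × 6.4e-06) = 3032 rad/s
f₀ = ω₀/(2π) = 482.5 Hz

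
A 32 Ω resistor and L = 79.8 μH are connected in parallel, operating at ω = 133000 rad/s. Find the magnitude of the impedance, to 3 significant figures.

10.1 Ω

X_L = ωL = 10.6 Ω
Parallel: admittances add. Y = 1/R + 1/(jωL)
Y = (0.0312 − j0.0942) S
|Y| = 0.0993 S → |Z| = 1/|Y| = 10.1 Ω, ∠Z = −∠Y = 71.7°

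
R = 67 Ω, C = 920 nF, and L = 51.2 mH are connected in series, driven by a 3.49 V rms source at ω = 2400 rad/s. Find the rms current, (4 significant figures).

X_L = ωL = 122.9 Ω
X_C = 1/(ωC) = 452.9 Ω
Net reactance X = X_L − X_C = -330.0 Ω
Z = 67.00 − j330.0 Ω
|Z| = √(67.00² + 330.0²) = 336.8 Ω
I = V/|Z| = 3.49/336.8 = 10.36 mA

10.36 mA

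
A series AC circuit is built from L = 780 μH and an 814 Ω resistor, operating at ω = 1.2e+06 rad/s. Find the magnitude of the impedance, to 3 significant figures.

X_L = ωL = 936 Ω
Z = 814 + j936 Ω
|Z| = √(814² + 936²) = 1240 Ω

1240 Ω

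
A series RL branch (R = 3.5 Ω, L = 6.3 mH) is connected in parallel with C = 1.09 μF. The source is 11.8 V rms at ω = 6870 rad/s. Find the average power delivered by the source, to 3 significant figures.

258 mW

X_L = ωL = 43.3 Ω
X_C = 1/(ωC) = 134 Ω
Branch 1 (R+jX_L): Z₁ = 3.50 + j43.3 Ω, |Z₁| = 43.4 Ω
Branch 2 (−jX_C): Z₂ = −j134 Ω
Parallel: Z = Z₁Z₂/(Z₁+Z₂), |Z| = 64.2 Ω, ∠Z = 83.2°
I = V/|Z| = 184 mA
P = VI cos φ = 11.8 × 0.184 × cos(83.2°) = 258 mW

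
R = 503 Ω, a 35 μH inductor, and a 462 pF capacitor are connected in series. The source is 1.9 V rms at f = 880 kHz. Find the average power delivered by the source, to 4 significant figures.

6.215 mW

ω = 2πf = 5.529e+06 rad/s
X_L = ωL = 193.5 Ω
X_C = 1/(ωC) = 391.5 Ω
Net reactance X = X_L − X_C = -197.9 Ω
Z = 503.0 − j197.9 Ω
|Z| = √(503.0² + 197.9²) = 540.5 Ω
∠Z = arctan(-197.9/503.0) = -21.48°
I = V/|Z| = 3.515 mA
P = VI cos φ = 1.9 × 0.003515 × cos(-21.48°) = 6.215 mW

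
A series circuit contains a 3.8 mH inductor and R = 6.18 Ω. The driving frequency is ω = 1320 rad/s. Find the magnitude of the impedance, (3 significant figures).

X_L = ωL = 5.02 Ω
Z = 6.18 + j5.02 Ω
|Z| = √(6.18² + 5.02²) = 7.96 Ω

7.96 Ω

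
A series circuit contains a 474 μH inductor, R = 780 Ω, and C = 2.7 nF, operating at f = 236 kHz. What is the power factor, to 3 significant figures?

ω = 2πf = 1.483e+06 rad/s
X_L = ωL = 703 Ω
X_C = 1/(ωC) = 250 Ω
Net reactance X = X_L − X_C = 453 Ω
Z = 780 + j453 Ω
|Z| = √(780² + 453²) = 902 Ω
∠Z = arctan(453/780) = 30.2°
cos φ = cos(30.2°) = 0.865

0.865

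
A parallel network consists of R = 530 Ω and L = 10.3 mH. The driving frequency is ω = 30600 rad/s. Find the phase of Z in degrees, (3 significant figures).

X_L = ωL = 315 Ω
Parallel: admittances add. Y = 1/R + 1/(jωL)
Y = (0.00189 − j0.00317) S
|Y| = 0.00369 S → |Z| = 1/|Y| = 271 Ω, ∠Z = −∠Y = 59.3°

59.3°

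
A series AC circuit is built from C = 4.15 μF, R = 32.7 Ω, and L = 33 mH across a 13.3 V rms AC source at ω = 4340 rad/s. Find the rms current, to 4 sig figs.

142.1 mA

X_L = ωL = 143.2 Ω
X_C = 1/(ωC) = 55.52 Ω
Net reactance X = X_L − X_C = 87.70 Ω
Z = 32.70 + j87.70 Ω
|Z| = √(32.70² + 87.70²) = 93.60 Ω
I = V/|Z| = 13.3/93.60 = 142.1 mA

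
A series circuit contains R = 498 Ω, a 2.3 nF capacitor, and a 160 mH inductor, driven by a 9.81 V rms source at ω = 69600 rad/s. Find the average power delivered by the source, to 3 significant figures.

1.98 mW

X_L = ωL = 11100 Ω
X_C = 1/(ωC) = 6250 Ω
Net reactance X = X_L − X_C = 4890 Ω
Z = 498 + j4890 Ω
|Z| = √(498² + 4890²) = 4910 Ω
∠Z = arctan(4890/498) = 84.2°
I = V/|Z| = 2.00 mA
P = VI cos φ = 9.81 × 0.00200 × cos(84.2°) = 1.98 mW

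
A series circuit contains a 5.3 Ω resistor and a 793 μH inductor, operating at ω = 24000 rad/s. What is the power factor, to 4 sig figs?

0.2683

X_L = ωL = 19.03 Ω
Z = 5.300 + j19.03 Ω
|Z| = √(5.300² + 19.03²) = 19.76 Ω
∠Z = arctan(19.03/5.300) = 74.44°
cos φ = cos(74.44°) = 0.2683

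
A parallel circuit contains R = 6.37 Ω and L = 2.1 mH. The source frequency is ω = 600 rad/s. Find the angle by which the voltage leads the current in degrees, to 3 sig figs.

X_L = ωL = 1.26 Ω
Parallel: admittances add. Y = 1/R + 1/(jωL)
Y = (0.157 − j0.794) S
|Y| = 0.809 S → |Z| = 1/|Y| = 1.24 Ω, ∠Z = −∠Y = 78.8°

78.8°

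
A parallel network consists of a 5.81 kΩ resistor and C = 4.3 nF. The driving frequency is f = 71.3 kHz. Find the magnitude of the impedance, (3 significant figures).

ω = 2πf = 448000 rad/s
X_C = 1/(ωC) = 519 Ω
Parallel: admittances add. Y = 1/R + jωC
Y = (0.000172 + j0.00193) S
|Y| = 0.00193 S → |Z| = 1/|Y| = 517 Ω, ∠Z = −∠Y = -84.9°

517 Ω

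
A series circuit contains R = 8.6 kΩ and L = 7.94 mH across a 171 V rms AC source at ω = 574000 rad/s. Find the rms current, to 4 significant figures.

X_L = ωL = 4558 Ω
Z = 8600 + j4558 Ω
|Z| = √(8600² + 4558²) = 9733 Ω
I = V/|Z| = 171/9733 = 17.57 mA

17.57 mA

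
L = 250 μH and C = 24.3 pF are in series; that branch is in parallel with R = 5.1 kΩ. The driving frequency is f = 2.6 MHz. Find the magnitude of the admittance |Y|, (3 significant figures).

668 μS

ω = 2πf = 1.634e+07 rad/s
X_L = ωL = 4080 Ω
X_C = 1/(ωC) = 2520 Ω
Branch 1: Z₁ = R = 5100 Ω
Branch 2 (series LC): Z₂ = j(X_L − X_C) = j1560 Ω
Parallel: Z = Z₁Z₂/(Z₁+Z₂), |Z| = 1500 Ω, ∠Z = 72.9°
|Y| = 1/|Z| = 668 μS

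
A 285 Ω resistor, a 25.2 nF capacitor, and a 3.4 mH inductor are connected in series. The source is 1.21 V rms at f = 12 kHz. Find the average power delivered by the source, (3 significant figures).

ω = 2πf = 75400 rad/s
X_L = ωL = 256 Ω
X_C = 1/(ωC) = 526 Ω
Net reactance X = X_L − X_C = -270 Ω
Z = 285 − j270 Ω
|Z| = √(285² + 270²) = 393 Ω
∠Z = arctan(-270/285) = -43.4°
I = V/|Z| = 3.08 mA
P = VI cos φ = 1.21 × 0.00308 × cos(-43.4°) = 2.71 mW

2.71 mW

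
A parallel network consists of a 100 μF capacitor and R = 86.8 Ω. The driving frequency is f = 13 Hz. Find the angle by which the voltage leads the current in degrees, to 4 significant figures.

ω = 2πf = 81.68 rad/s
X_C = 1/(ωC) = 122.4 Ω
Parallel: admittances add. Y = 1/R + jωC
Y = (0.01152 + j0.008168) S
|Y| = 0.01412 S → |Z| = 1/|Y| = 70.81 Ω, ∠Z = −∠Y = -35.34°

-35.34°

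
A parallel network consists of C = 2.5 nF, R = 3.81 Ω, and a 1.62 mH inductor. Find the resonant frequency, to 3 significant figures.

79.1 kHz

ω₀ = 1/√(LC) = 1/√(0.00162 × 2.5e-09) = 496900 rad/s
f₀ = ω₀/(2π) = 79.1 kHz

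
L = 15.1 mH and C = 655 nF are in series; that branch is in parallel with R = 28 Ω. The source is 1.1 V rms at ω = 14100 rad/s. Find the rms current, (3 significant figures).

40.7 mA

X_L = ωL = 213 Ω
X_C = 1/(ωC) = 108 Ω
Branch 1: Z₁ = R = 28.0 Ω
Branch 2 (series LC): Z₂ = j(X_L − X_C) = j105 Ω
Parallel: Z = Z₁Z₂/(Z₁+Z₂), |Z| = 27.0 Ω, ∠Z = 15.0°
I = V/|Z| = 1.1/27.0 = 40.7 mA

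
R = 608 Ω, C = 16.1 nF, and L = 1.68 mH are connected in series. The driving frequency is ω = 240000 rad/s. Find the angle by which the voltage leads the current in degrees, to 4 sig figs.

13.36°

X_L = ωL = 403.2 Ω
X_C = 1/(ωC) = 258.8 Ω
Net reactance X = X_L − X_C = 144.4 Ω
Z = 608.0 + j144.4 Ω
|Z| = √(608.0² + 144.4²) = 624.9 Ω
∠Z = arctan(144.4/608.0) = 13.36°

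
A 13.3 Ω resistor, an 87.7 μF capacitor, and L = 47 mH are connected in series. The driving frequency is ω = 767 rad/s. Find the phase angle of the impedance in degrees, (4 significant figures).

57.88°

X_L = ωL = 36.05 Ω
X_C = 1/(ωC) = 14.87 Ω
Net reactance X = X_L − X_C = 21.18 Ω
Z = 13.30 + j21.18 Ω
|Z| = √(13.30² + 21.18²) = 25.01 Ω
∠Z = arctan(21.18/13.30) = 57.88°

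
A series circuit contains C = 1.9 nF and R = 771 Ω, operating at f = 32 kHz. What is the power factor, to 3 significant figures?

0.283

ω = 2πf = 201100 rad/s
X_C = 1/(ωC) = 2620 Ω
Z = 771 − j2620 Ω
|Z| = √(771² + 2620²) = 2730 Ω
∠Z = arctan(-2620/771) = -73.6°
cos φ = cos(-73.6°) = 0.283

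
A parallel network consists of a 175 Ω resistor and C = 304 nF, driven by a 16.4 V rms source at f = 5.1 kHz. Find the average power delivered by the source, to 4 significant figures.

1.537 W

ω = 2πf = 32040 rad/s
X_C = 1/(ωC) = 102.7 Ω
Parallel: admittances add. Y = 1/R + jωC
Y = (0.005714 + j0.009741) S
|Y| = 0.01129 S → |Z| = 1/|Y| = 88.54 Ω, ∠Z = −∠Y = -59.60°
I = V/|Z| = 185.2 mA
P = VI cos φ = 16.4 × 0.1852 × cos(-59.60°) = 1.537 W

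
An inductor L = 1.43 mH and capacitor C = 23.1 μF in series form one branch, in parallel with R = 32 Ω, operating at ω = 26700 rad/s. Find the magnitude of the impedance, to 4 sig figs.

24.08 Ω

X_L = ωL = 38.18 Ω
X_C = 1/(ωC) = 1.621 Ω
Branch 1: Z₁ = R = 32.00 Ω
Branch 2 (series LC): Z₂ = j(X_L − X_C) = j36.56 Ω
Parallel: Z = Z₁Z₂/(Z₁+Z₂), |Z| = 24.08 Ω, ∠Z = 41.20°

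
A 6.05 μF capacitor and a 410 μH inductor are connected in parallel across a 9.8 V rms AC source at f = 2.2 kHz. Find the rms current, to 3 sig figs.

ω = 2πf = 13820 rad/s
X_L = ωL = 5.67 Ω
X_C = 1/(ωC) = 12.0 Ω
Parallel: admittances add. Y = 1/(jωL) + jωC
Y = (0 − j0.0928) S
|Y| = 0.0928 S → |Z| = 1/|Y| = 10.8 Ω, ∠Z = −∠Y = 90.0°
I = V/|Z| = 9.8/10.8 = 910 mA

910 mA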